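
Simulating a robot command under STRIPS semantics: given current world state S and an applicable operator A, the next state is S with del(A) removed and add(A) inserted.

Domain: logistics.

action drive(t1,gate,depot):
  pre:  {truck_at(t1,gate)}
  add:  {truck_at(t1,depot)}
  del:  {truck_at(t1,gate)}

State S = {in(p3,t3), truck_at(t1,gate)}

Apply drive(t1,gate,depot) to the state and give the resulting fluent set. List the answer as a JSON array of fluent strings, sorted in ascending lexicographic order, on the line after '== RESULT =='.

Compute (S \ del) ∪ add:
  pre ⊆ S: {truck_at(t1,gate)} ⊆ S  — applicable
  S \ del = {in(p3,t3)}
  ∪ add   = {in(p3,t3), truck_at(t1,depot)}

== RESULT ==
["in(p3,t3)", "truck_at(t1,depot)"]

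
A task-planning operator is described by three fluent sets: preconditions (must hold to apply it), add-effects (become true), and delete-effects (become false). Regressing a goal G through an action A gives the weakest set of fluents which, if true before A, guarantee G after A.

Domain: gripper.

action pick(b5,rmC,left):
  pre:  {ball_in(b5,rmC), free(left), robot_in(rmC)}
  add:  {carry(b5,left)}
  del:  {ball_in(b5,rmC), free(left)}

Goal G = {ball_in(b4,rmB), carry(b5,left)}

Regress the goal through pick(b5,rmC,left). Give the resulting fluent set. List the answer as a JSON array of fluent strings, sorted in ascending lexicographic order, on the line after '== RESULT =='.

Compute (G \ add) ∪ pre:
  G ∩ del = {}  (empty — regression defined)
  G \ add = {ball_in(b4,rmB), carry(b5,left)} \ {carry(b5,left)} = {ball_in(b4,rmB)}
  ∪ pre   = {ball_in(b4,rmB)} ∪ {ball_in(b5,rmC), free(left), robot_in(rmC)}
          = {ball_in(b4,rmB), ball_in(b5,rmC), free(left), robot_in(rmC)}

== RESULT ==
["ball_in(b4,rmB)", "ball_in(b5,rmC)", "free(left)", "robot_in(rmC)"]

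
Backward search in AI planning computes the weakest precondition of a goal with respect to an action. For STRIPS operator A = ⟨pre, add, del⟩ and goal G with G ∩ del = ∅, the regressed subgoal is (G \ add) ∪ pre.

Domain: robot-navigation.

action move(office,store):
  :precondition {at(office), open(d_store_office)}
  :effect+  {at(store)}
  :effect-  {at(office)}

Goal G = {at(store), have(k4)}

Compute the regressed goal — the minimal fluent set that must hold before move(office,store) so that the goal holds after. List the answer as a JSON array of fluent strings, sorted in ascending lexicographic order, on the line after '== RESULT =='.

Regress:
  G ∩ del = {}  (empty — regression defined)
  G \ add = {at(store), have(k4)} \ {at(store)} = {have(k4)}
  ∪ pre   = {have(k4)} ∪ {at(office), open(d_store_office)}
          = {at(office), have(k4), open(d_store_office)}

== RESULT ==
["at(office)", "have(k4)", "open(d_store_office)"]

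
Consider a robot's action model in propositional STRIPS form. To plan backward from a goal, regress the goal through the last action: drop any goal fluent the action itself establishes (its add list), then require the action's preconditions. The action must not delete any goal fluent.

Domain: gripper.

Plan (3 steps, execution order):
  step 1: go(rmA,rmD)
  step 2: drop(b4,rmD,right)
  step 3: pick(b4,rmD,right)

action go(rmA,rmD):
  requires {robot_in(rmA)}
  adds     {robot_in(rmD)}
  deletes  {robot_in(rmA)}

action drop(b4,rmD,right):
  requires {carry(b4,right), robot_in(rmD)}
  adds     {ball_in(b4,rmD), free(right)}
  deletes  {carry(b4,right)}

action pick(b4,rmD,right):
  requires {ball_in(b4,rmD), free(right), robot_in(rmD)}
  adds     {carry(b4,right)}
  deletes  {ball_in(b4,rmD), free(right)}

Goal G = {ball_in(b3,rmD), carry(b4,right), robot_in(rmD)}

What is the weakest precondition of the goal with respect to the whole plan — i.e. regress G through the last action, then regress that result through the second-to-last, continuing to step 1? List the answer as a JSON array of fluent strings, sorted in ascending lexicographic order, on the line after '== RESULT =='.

Regress step by step:
  through step 3 (pick(b4,rmD,right)): drop {carry(b4,right)}, keep {ball_in(b3,rmD), robot_in(rmD)}, require {ball_in(b4,rmD), free(right), robot_in(rmD)}
    → {ball_in(b3,rmD), ball_in(b4,rmD), free(right), robot_in(rmD)}
  through step 2 (drop(b4,rmD,right)): drop {ball_in(b4,rmD), free(right)}, keep {ball_in(b3,rmD), robot_in(rmD)}, require {carry(b4,right), robot_in(rmD)}
    → {ball_in(b3,rmD), carry(b4,right), robot_in(rmD)}
  through step 1 (go(rmA,rmD)): drop {robot_in(rmD)}, keep {ball_in(b3,rmD), carry(b4,right)}, require {robot_in(rmA)}
    → {ball_in(b3,rmD), carry(b4,right), robot_in(rmA)}

== RESULT ==
["ball_in(b3,rmD)", "carry(b4,right)", "robot_in(rmA)"]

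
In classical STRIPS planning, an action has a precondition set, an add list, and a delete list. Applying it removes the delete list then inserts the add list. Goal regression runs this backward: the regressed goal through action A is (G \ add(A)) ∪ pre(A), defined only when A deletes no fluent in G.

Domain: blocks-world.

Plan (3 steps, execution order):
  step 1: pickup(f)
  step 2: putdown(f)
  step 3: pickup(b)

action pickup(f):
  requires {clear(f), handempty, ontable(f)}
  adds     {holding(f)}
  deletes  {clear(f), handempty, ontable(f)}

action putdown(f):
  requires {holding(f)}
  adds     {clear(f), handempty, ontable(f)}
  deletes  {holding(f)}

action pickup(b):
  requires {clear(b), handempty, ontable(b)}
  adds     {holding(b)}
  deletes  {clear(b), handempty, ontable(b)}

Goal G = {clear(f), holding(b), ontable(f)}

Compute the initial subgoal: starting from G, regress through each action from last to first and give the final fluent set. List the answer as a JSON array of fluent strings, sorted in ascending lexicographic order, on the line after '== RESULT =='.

Work backward from the goal:
  through step 3 (pickup(b)): drop {holding(b)}, keep {clear(f), ontable(f)}, require {clear(b), handempty, ontable(b)}
    → {clear(b), clear(f), handempty, ontable(b), ontable(f)}
  through step 2 (putdown(f)): drop {clear(f), handempty, ontable(f)}, keep {clear(b), ontable(b)}, require {holding(f)}
    → {clear(b), holding(f), ontable(b)}
  through step 1 (pickup(f)): drop {holding(f)}, keep {clear(b), ontable(b)}, require {clear(f), handempty, ontable(f)}
    → {clear(b), clear(f), handempty, ontable(b), ontable(f)}

== RESULT ==
["clear(b)", "clear(f)", "handempty", "ontable(b)", "ontable(f)"]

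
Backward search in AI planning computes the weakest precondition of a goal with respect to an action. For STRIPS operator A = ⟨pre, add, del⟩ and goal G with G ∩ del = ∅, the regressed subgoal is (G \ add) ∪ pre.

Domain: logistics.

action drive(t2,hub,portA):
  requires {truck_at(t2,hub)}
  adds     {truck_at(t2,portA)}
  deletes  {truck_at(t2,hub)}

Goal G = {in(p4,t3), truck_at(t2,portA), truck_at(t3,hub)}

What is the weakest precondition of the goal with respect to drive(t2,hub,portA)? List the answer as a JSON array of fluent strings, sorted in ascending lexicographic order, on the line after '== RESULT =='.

Compute (G \ add) ∪ pre:
  G ∩ del = {}  (empty — regression defined)
  G \ add = {in(p4,t3), truck_at(t2,portA), truck_at(t3,hub)} \ {truck_at(t2,portA)} = {in(p4,t3), truck_at(t3,hub)}
  ∪ pre   = {in(p4,t3), truck_at(t3,hub)} ∪ {truck_at(t2,hub)}
          = {in(p4,t3), truck_at(t2,hub), truck_at(t3,hub)}

== RESULT ==
["in(p4,t3)", "truck_at(t2,hub)", "truck_at(t3,hub)"]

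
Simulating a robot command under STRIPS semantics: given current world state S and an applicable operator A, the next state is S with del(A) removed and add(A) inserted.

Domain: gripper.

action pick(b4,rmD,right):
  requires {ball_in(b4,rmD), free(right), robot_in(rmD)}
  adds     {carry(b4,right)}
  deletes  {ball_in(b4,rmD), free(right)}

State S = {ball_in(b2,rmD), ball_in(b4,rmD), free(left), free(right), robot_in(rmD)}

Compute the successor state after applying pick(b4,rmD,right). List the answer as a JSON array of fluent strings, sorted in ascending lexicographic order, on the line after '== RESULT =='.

Progress:
  pre ⊆ S: {ball_in(b4,rmD), free(right), robot_in(rmD)} ⊆ S  — applicable
  S \ del = {ball_in(b2,rmD), free(left), robot_in(rmD)}
  ∪ add   = {ball_in(b2,rmD), carry(b4,right), free(left), robot_in(rmD)}

== RESULT ==
["ball_in(b2,rmD)", "carry(b4,right)", "free(left)", "robot_in(rmD)"]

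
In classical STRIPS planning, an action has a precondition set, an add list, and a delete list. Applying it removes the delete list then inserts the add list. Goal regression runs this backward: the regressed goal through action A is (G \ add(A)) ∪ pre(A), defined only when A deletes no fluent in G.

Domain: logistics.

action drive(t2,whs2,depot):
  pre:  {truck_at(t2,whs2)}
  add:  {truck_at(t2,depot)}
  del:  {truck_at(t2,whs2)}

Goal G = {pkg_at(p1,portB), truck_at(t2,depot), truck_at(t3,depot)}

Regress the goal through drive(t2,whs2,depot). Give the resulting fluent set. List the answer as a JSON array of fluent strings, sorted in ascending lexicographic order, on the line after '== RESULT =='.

Regress:
  G ∩ del = {}  (empty — regression defined)
  G \ add = {pkg_at(p1,portB), truck_at(t2,depot), truck_at(t3,depot)} \ {truck_at(t2,depot)} = {pkg_at(p1,portB), truck_at(t3,depot)}
  ∪ pre   = {pkg_at(p1,portB), truck_at(t3,depot)} ∪ {truck_at(t2,whs2)}
          = {pkg_at(p1,portB), truck_at(t2,whs2), truck_at(t3,depot)}

== RESULT ==
["pkg_at(p1,portB)", "truck_at(t2,whs2)", "truck_at(t3,depot)"]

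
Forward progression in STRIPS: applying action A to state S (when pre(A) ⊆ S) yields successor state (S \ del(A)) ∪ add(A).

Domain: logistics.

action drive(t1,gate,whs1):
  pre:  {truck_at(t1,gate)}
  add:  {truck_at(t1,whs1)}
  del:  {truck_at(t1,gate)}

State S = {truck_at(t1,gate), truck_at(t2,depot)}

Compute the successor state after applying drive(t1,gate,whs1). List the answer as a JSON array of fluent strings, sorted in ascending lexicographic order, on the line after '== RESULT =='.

Compute (S \ del) ∪ add:
  pre ⊆ S: {truck_at(t1,gate)} ⊆ S  — applicable
  S \ del = {truck_at(t2,depot)}
  ∪ add   = {truck_at(t1,whs1), truck_at(t2,depot)}

== RESULT ==
["truck_at(t1,whs1)", "truck_at(t2,depot)"]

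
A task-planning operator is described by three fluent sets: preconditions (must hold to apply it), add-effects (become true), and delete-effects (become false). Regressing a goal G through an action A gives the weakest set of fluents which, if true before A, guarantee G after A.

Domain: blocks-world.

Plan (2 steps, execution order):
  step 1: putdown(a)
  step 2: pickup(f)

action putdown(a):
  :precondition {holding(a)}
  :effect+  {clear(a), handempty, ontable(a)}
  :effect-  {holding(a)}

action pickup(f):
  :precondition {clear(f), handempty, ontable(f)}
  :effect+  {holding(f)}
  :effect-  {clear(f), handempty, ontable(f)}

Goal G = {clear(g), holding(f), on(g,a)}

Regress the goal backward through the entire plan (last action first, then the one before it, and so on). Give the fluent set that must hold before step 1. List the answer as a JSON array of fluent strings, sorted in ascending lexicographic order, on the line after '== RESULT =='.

Regress step by step:
  through step 2 (pickup(f)): drop {holding(f)}, keep {clear(g), on(g,a)}, require {clear(f), handempty, ontable(f)}
    → {clear(f), clear(g), handempty, on(g,a), ontable(f)}
  through step 1 (putdown(a)): drop {handempty}, keep {clear(f), clear(g), on(g,a), ontable(f)}, require {holding(a)}
    → {clear(f), clear(g), holding(a), on(g,a), ontable(f)}

== RESULT ==
["clear(f)", "clear(g)", "holding(a)", "on(g,a)", "ontable(f)"]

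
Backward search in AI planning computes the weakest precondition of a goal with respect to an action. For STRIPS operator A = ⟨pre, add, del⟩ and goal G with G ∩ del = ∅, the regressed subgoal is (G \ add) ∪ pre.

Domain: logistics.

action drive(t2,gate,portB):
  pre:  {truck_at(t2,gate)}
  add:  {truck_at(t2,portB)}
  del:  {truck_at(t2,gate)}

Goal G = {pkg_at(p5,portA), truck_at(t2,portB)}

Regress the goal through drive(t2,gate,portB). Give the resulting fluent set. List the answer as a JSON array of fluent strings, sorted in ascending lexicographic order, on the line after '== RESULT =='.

Compute (G \ add) ∪ pre:
  G ∩ del = {}  (empty — regression defined)
  G \ add = {pkg_at(p5,portA), truck_at(t2,portB)} \ {truck_at(t2,portB)} = {pkg_at(p5,portA)}
  ∪ pre   = {pkg_at(p5,portA)} ∪ {truck_at(t2,gate)}
          = {pkg_at(p5,portA), truck_at(t2,gate)}

== RESULT ==
["pkg_at(p5,portA)", "truck_at(t2,gate)"]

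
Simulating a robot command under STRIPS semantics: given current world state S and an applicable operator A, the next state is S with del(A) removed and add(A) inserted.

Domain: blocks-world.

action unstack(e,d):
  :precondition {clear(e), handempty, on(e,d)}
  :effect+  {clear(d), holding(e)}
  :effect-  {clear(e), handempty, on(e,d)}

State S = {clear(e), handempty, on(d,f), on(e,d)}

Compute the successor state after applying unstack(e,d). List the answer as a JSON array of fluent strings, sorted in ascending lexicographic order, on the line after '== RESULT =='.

Compute (S \ del) ∪ add:
  pre ⊆ S: {clear(e), handempty, on(e,d)} ⊆ S  — applicable
  S \ del = {on(d,f)}
  ∪ add   = {clear(d), holding(e), on(d,f)}

== RESULT ==
["clear(d)", "holding(e)", "on(d,f)"]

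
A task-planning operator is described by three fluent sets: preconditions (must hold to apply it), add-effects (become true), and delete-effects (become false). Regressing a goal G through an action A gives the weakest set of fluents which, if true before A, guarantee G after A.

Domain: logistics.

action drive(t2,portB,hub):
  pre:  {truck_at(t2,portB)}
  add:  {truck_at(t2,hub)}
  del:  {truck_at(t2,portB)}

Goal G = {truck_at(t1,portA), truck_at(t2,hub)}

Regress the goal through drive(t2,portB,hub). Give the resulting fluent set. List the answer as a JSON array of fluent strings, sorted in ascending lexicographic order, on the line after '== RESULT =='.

Compute (G \ add) ∪ pre:
  G ∩ del = {}  (empty — regression defined)
  G \ add = {truck_at(t1,portA), truck_at(t2,hub)} \ {truck_at(t2,hub)} = {truck_at(t1,portA)}
  ∪ pre   = {truck_at(t1,portA)} ∪ {truck_at(t2,portB)}
          = {truck_at(t1,portA), truck_at(t2,portB)}

== RESULT ==
["truck_at(t1,portA)", "truck_at(t2,portB)"]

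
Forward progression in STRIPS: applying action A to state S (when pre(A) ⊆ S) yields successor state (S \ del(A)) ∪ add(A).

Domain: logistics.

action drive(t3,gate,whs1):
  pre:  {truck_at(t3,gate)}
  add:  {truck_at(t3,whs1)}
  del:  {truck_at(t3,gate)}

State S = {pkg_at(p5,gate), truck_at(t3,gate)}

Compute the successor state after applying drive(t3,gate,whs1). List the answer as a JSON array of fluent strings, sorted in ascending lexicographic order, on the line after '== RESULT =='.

Progress:
  pre ⊆ S: {truck_at(t3,gate)} ⊆ S  — applicable
  S \ del = {pkg_at(p5,gate)}
  ∪ add   = {pkg_at(p5,gate), truck_at(t3,whs1)}

== RESULT ==
["pkg_at(p5,gate)", "truck_at(t3,whs1)"]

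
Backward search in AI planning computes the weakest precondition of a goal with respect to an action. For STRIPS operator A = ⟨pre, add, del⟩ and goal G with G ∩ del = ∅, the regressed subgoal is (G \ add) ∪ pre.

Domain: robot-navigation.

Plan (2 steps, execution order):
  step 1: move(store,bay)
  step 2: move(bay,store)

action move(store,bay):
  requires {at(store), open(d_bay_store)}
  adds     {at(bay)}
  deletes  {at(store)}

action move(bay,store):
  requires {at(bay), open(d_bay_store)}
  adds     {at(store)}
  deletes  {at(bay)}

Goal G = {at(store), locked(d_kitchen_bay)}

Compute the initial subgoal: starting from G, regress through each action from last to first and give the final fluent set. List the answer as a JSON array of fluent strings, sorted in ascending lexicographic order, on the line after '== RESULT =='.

Regress step by step:
  through step 2 (move(bay,store)): drop {at(store)}, keep {locked(d_kitchen_bay)}, require {at(bay), open(d_bay_store)}
    → {at(bay), locked(d_kitchen_bay), open(d_bay_store)}
  through step 1 (move(store,bay)): drop {at(bay)}, keep {locked(d_kitchen_bay), open(d_bay_store)}, require {at(store), open(d_bay_store)}
    → {at(store), locked(d_kitchen_bay), open(d_bay_store)}

== RESULT ==
["at(store)", "locked(d_kitchen_bay)", "open(d_bay_store)"]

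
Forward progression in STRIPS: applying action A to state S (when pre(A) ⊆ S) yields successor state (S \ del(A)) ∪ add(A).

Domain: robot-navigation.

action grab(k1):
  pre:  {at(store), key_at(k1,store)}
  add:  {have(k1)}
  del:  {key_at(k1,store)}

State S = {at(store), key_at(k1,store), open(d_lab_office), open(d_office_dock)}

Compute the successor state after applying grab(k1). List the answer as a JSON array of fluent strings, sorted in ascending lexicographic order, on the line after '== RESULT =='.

Progress:
  pre ⊆ S: {at(store), key_at(k1,store)} ⊆ S  — applicable
  S \ del = {at(store), open(d_lab_office), open(d_office_dock)}
  ∪ add   = {at(store), have(k1), open(d_lab_office), open(d_office_dock)}

== RESULT ==
["at(store)", "have(k1)", "open(d_lab_office)", "open(d_office_dock)"]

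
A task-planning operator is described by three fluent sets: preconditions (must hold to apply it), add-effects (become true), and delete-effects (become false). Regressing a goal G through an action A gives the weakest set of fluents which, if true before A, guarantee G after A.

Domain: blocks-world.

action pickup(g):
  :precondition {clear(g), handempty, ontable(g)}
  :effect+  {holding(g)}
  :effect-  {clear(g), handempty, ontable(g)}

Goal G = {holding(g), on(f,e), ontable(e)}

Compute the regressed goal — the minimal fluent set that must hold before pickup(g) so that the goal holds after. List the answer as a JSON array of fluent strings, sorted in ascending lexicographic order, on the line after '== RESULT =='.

Regress:
  G ∩ del = {}  (empty — regression defined)
  G \ add = {holding(g), on(f,e), ontable(e)} \ {holding(g)} = {on(f,e), ontable(e)}
  ∪ pre   = {on(f,e), ontable(e)} ∪ {clear(g), handempty, ontable(g)}
          = {clear(g), handempty, on(f,e), ontable(e), ontable(g)}

== RESULT ==
["clear(g)", "handempty", "on(f,e)", "ontable(e)", "ontable(g)"]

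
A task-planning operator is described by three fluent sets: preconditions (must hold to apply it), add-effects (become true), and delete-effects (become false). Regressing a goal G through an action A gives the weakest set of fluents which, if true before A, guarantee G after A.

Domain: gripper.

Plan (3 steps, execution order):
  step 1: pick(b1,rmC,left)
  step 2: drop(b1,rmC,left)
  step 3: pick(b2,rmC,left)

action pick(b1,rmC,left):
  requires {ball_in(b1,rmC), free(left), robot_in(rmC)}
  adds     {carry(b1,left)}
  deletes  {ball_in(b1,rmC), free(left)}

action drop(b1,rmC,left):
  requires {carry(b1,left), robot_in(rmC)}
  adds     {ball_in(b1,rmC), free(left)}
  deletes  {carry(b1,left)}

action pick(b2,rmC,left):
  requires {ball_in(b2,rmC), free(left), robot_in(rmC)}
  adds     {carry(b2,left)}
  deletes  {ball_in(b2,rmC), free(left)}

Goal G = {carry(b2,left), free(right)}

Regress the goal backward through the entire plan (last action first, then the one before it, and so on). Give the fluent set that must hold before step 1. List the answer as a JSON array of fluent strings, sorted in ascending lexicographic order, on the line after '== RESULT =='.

Regress step by step:
  through step 3 (pick(b2,rmC,left)): drop {carry(b2,left)}, keep {free(right)}, require {ball_in(b2,rmC), free(left), robot_in(rmC)}
    → {ball_in(b2,rmC), free(left), free(right), robot_in(rmC)}
  through step 2 (drop(b1,rmC,left)): drop {free(left)}, keep {ball_in(b2,rmC), free(right), robot_in(rmC)}, require {carry(b1,left), robot_in(rmC)}
    → {ball_in(b2,rmC), carry(b1,left), free(right), robot_in(rmC)}
  through step 1 (pick(b1,rmC,left)): drop {carry(b1,left)}, keep {ball_in(b2,rmC), free(right), robot_in(rmC)}, require {ball_in(b1,rmC), free(left), robot_in(rmC)}
    → {ball_in(b1,rmC), ball_in(b2,rmC), free(left), free(right), robot_in(rmC)}

== RESULT ==
["ball_in(b1,rmC)", "ball_in(b2,rmC)", "free(left)", "free(right)", "robot_in(rmC)"]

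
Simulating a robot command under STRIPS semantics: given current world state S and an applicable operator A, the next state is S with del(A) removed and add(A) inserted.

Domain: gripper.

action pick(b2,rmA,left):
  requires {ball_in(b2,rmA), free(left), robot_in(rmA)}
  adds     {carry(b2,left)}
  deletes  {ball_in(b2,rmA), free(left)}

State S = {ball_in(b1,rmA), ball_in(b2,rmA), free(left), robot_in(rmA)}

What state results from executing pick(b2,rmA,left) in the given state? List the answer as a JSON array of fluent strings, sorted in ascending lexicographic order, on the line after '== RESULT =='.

Progress:
  pre ⊆ S: {ball_in(b2,rmA), free(left), robot_in(rmA)} ⊆ S  — applicable
  S \ del = {ball_in(b1,rmA), robot_in(rmA)}
  ∪ add   = {ball_in(b1,rmA), carry(b2,left), robot_in(rmA)}

== RESULT ==
["ball_in(b1,rmA)", "carry(b2,left)", "robot_in(rmA)"]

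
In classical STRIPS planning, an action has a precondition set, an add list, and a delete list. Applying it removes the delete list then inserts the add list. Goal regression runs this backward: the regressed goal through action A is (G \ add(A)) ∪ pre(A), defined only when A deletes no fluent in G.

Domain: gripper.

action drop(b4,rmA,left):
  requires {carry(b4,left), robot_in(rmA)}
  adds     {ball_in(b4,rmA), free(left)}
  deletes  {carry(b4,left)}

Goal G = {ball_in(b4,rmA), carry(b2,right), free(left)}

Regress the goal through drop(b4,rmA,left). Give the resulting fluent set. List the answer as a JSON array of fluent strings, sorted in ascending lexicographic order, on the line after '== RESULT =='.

Compute (G \ add) ∪ pre:
  G ∩ del = {}  (empty — regression defined)
  G \ add = {ball_in(b4,rmA), carry(b2,right), free(left)} \ {ball_in(b4,rmA), free(left)} = {carry(b2,right)}
  ∪ pre   = {carry(b2,right)} ∪ {carry(b4,left), robot_in(rmA)}
          = {carry(b2,right), carry(b4,left), robot_in(rmA)}

== RESULT ==
["carry(b2,right)", "carry(b4,left)", "robot_in(rmA)"]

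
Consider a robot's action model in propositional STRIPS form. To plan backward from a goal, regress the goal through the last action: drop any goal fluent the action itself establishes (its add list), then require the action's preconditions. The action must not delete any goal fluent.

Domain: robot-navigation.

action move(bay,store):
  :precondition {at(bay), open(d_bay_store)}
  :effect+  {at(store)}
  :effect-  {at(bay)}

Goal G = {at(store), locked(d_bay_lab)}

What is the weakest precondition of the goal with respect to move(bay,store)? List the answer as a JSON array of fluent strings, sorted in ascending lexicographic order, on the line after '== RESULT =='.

Regress:
  G ∩ del = {}  (empty — regression defined)
  G \ add = {at(store), locked(d_bay_lab)} \ {at(store)} = {locked(d_bay_lab)}
  ∪ pre   = {locked(d_bay_lab)} ∪ {at(bay), open(d_bay_store)}
          = {at(bay), locked(d_bay_lab), open(d_bay_store)}

== RESULT ==
["at(bay)", "locked(d_bay_lab)", "open(d_bay_store)"]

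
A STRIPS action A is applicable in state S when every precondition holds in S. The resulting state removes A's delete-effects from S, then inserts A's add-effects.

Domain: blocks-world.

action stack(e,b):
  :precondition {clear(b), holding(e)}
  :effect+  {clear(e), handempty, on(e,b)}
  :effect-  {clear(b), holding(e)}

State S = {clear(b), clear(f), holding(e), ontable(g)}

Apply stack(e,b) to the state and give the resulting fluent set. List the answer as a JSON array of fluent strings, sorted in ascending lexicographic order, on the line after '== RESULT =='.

Compute (S \ del) ∪ add:
  pre ⊆ S: {clear(b), holding(e)} ⊆ S  — applicable
  S \ del = {clear(f), ontable(g)}
  ∪ add   = {clear(e), clear(f), handempty, on(e,b), ontable(g)}

== RESULT ==
["clear(e)", "clear(f)", "handempty", "on(e,b)", "ontable(g)"]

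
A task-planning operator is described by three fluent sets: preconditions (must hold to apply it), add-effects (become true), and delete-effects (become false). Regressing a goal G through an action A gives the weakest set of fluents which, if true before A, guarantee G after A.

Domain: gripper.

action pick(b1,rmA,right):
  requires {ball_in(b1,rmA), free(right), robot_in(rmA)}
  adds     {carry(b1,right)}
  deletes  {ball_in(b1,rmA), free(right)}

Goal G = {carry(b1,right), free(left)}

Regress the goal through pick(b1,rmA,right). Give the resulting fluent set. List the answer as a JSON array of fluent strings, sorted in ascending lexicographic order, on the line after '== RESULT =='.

Regress:
  G ∩ del = {}  (empty — regression defined)
  G \ add = {carry(b1,right), free(left)} \ {carry(b1,right)} = {free(left)}
  ∪ pre   = {free(left)} ∪ {ball_in(b1,rmA), free(right), robot_in(rmA)}
          = {ball_in(b1,rmA), free(left), free(right), robot_in(rmA)}

== RESULT ==
["ball_in(b1,rmA)", "free(left)", "free(right)", "robot_in(rmA)"]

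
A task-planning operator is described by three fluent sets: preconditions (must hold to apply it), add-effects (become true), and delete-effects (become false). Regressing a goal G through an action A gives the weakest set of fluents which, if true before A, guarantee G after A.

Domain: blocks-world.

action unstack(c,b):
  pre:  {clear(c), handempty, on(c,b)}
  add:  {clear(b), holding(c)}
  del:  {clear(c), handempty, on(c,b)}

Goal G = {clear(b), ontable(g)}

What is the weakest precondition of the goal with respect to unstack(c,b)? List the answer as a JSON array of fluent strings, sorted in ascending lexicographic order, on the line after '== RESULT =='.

Compute (G \ add) ∪ pre:
  G ∩ del = {}  (empty — regression defined)
  G \ add = {clear(b), ontable(g)} \ {clear(b), holding(c)} = {ontable(g)}
  ∪ pre   = {ontable(g)} ∪ {clear(c), handempty, on(c,b)}
          = {clear(c), handempty, on(c,b), ontable(g)}

== RESULT ==
["clear(c)", "handempty", "on(c,b)", "ontable(g)"]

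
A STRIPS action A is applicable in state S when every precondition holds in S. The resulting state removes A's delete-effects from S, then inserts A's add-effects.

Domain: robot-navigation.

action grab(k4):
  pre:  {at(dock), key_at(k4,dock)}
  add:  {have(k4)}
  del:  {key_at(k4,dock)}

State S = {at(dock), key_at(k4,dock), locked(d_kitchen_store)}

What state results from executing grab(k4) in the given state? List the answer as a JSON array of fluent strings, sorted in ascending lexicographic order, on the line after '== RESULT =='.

Progress:
  pre ⊆ S: {at(dock), key_at(k4,dock)} ⊆ S  — applicable
  S \ del = {at(dock), locked(d_kitchen_store)}
  ∪ add   = {at(dock), have(k4), locked(d_kitchen_store)}

== RESULT ==
["at(dock)", "have(k4)", "locked(d_kitchen_store)"]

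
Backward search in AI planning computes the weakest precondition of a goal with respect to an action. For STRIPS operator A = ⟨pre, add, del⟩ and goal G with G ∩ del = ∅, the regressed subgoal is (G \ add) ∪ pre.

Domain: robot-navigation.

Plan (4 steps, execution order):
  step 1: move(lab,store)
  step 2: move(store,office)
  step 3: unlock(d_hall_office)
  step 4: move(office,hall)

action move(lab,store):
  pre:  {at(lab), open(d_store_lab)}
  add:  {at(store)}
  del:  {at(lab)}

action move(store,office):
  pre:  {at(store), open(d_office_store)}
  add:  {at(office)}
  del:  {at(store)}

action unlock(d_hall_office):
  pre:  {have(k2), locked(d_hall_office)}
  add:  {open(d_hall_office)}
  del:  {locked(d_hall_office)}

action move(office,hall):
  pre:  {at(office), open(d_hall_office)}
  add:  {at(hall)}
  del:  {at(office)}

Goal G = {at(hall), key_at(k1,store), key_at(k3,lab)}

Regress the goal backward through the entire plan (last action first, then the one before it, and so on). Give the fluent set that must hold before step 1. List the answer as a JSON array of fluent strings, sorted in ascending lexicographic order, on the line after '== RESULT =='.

Work backward from the goal:
  through step 4 (move(office,hall)): drop {at(hall)}, keep {key_at(k1,store), key_at(k3,lab)}, require {at(office), open(d_hall_office)}
    → {at(office), key_at(k1,store), key_at(k3,lab), open(d_hall_office)}
  through step 3 (unlock(d_hall_office)): drop {open(d_hall_office)}, keep {at(office), key_at(k1,store), key_at(k3,lab)}, require {have(k2), locked(d_hall_office)}
    → {at(office), have(k2), key_at(k1,store), key_at(k3,lab), locked(d_hall_office)}
  through step 2 (move(store,office)): drop {at(office)}, keep {have(k2), key_at(k1,store), key_at(k3,lab), locked(d_hall_office)}, require {at(store), open(d_office_store)}
    → {at(store), have(k2), key_at(k1,store), key_at(k3,lab), locked(d_hall_office), open(d_office_store)}
  through step 1 (move(lab,store)): drop {at(store)}, keep {have(k2), key_at(k1,store), key_at(k3,lab), locked(d_hall_office), open(d_office_store)}, require {at(lab), open(d_store_lab)}
    → {at(lab), have(k2), key_at(k1,store), key_at(k3,lab), locked(d_hall_office), open(d_office_store), open(d_store_lab)}

== RESULT ==
["at(lab)", "have(k2)", "key_at(k1,store)", "key_at(k3,lab)", "locked(d_hall_office)", "open(d_office_store)", "open(d_store_lab)"]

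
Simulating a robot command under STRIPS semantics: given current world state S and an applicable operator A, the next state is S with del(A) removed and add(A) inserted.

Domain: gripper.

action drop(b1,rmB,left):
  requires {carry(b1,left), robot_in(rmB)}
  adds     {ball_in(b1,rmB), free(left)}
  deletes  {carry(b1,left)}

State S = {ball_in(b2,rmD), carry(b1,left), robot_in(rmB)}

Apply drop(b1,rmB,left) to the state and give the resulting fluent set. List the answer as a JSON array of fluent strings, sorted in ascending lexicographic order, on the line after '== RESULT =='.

Compute (S \ del) ∪ add:
  pre ⊆ S: {carry(b1,left), robot_in(rmB)} ⊆ S  — applicable
  S \ del = {ball_in(b2,rmD), robot_in(rmB)}
  ∪ add   = {ball_in(b1,rmB), ball_in(b2,rmD), free(left), robot_in(rmB)}

== RESULT ==
["ball_in(b1,rmB)", "ball_in(b2,rmD)", "free(left)", "robot_in(rmB)"]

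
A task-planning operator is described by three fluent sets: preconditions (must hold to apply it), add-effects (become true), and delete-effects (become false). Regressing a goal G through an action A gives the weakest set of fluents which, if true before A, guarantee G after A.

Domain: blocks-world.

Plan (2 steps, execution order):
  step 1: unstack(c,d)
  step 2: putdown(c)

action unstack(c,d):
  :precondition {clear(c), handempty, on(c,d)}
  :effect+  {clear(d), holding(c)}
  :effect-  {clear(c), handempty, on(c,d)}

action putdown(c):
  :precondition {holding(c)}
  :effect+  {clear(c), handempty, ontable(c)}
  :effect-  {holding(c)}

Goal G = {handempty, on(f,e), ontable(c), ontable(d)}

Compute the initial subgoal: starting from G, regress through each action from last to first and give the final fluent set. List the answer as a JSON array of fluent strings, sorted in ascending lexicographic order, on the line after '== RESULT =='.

Regress step by step:
  through step 2 (putdown(c)): drop {handempty, ontable(c)}, keep {on(f,e), ontable(d)}, require {holding(c)}
    → {holding(c), on(f,e), ontable(d)}
  through step 1 (unstack(c,d)): drop {holding(c)}, keep {on(f,e), ontable(d)}, require {clear(c), handempty, on(c,d)}
    → {clear(c), handempty, on(c,d), on(f,e), ontable(d)}

== RESULT ==
["clear(c)", "handempty", "on(c,d)", "on(f,e)", "ontable(d)"]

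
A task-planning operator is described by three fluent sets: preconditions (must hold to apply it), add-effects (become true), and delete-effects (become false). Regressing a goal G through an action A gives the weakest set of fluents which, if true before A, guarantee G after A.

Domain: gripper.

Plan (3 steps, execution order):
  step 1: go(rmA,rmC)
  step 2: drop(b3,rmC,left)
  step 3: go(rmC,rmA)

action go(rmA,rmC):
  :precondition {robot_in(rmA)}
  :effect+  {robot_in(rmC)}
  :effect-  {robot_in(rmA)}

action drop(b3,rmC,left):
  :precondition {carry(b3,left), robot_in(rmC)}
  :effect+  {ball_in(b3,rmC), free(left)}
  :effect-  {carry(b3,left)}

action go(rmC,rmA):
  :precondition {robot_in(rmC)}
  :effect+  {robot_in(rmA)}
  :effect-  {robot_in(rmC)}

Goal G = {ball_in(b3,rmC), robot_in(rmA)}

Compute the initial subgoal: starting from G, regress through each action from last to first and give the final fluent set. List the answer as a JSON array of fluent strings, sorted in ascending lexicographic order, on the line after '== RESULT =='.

Regress step by step:
  through step 3 (go(rmC,rmA)): drop {robot_in(rmA)}, keep {ball_in(b3,rmC)}, require {robot_in(rmC)}
    → {ball_in(b3,rmC), robot_in(rmC)}
  through step 2 (drop(b3,rmC,left)): drop {ball_in(b3,rmC)}, keep {robot_in(rmC)}, require {carry(b3,left), robot_in(rmC)}
    → {carry(b3,left), robot_in(rmC)}
  through step 1 (go(rmA,rmC)): drop {robot_in(rmC)}, keep {carry(b3,left)}, require {robot_in(rmA)}
    → {carry(b3,left), robot_in(rmA)}

== RESULT ==
["carry(b3,left)", "robot_in(rmA)"]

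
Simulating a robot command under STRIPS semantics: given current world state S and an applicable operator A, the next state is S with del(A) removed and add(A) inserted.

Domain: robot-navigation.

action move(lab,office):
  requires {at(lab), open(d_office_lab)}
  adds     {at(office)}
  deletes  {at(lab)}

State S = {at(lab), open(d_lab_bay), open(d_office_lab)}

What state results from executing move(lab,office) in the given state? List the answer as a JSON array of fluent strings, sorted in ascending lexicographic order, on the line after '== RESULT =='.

Progress:
  pre ⊆ S: {at(lab), open(d_office_lab)} ⊆ S  — applicable
  S \ del = {open(d_lab_bay), open(d_office_lab)}
  ∪ add   = {at(office), open(d_lab_bay), open(d_office_lab)}

== RESULT ==
["at(office)", "open(d_lab_bay)", "open(d_office_lab)"]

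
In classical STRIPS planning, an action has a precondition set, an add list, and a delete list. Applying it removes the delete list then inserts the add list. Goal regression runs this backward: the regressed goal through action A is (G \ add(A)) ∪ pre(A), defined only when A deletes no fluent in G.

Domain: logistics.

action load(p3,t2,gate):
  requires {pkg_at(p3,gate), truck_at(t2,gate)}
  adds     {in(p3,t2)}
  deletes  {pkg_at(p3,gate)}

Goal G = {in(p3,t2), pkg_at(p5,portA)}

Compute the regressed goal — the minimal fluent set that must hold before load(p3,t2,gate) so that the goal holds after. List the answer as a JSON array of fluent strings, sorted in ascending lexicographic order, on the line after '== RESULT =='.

Compute (G \ add) ∪ pre:
  G ∩ del = {}  (empty — regression defined)
  G \ add = {in(p3,t2), pkg_at(p5,portA)} \ {in(p3,t2)} = {pkg_at(p5,portA)}
  ∪ pre   = {pkg_at(p5,portA)} ∪ {pkg_at(p3,gate), truck_at(t2,gate)}
          = {pkg_at(p3,gate), pkg_at(p5,portA), truck_at(t2,gate)}

== RESULT ==
["pkg_at(p3,gate)", "pkg_at(p5,portA)", "truck_at(t2,gate)"]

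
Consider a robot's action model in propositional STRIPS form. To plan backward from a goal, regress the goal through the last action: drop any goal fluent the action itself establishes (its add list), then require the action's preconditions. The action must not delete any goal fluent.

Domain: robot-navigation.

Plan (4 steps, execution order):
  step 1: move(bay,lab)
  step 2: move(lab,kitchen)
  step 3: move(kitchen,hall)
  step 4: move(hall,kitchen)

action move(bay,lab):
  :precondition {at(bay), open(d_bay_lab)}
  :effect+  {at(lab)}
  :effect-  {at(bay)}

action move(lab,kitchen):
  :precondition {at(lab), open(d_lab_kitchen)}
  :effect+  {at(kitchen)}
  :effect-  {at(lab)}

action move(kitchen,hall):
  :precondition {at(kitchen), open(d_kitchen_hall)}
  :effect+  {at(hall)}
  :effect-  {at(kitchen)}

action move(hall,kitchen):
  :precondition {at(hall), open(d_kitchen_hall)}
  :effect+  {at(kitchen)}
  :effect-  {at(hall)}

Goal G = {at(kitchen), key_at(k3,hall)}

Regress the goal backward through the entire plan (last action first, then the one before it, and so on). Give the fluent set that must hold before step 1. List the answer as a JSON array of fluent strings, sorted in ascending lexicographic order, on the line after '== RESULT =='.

Regress step by step:
  through step 4 (move(hall,kitchen)): drop {at(kitchen)}, keep {key_at(k3,hall)}, require {at(hall), open(d_kitchen_hall)}
    → {at(hall), key_at(k3,hall), open(d_kitchen_hall)}
  through step 3 (move(kitchen,hall)): drop {at(hall)}, keep {key_at(k3,hall), open(d_kitchen_hall)}, require {at(kitchen), open(d_kitchen_hall)}
    → {at(kitchen), key_at(k3,hall), open(d_kitchen_hall)}
  through step 2 (move(lab,kitchen)): drop {at(kitchen)}, keep {key_at(k3,hall), open(d_kitchen_hall)}, require {at(lab), open(d_lab_kitchen)}
    → {at(lab), key_at(k3,hall), open(d_kitchen_hall), open(d_lab_kitchen)}
  through step 1 (move(bay,lab)): drop {at(lab)}, keep {key_at(k3,hall), open(d_kitchen_hall), open(d_lab_kitchen)}, require {at(bay), open(d_bay_lab)}
    → {at(bay), key_at(k3,hall), open(d_bay_lab), open(d_kitchen_hall), open(d_lab_kitchen)}

== RESULT ==
["at(bay)", "key_at(k3,hall)", "open(d_bay_lab)", "open(d_kitchen_hall)", "open(d_lab_kitchen)"]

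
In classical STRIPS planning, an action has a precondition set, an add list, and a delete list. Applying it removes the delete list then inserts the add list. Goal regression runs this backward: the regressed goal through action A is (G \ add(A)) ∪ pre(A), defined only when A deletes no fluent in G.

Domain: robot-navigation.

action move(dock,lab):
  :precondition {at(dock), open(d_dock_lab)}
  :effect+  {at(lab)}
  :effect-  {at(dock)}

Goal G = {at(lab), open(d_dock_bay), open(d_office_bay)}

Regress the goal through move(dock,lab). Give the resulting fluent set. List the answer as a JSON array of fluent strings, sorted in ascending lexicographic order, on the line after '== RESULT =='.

Compute (G \ add) ∪ pre:
  G ∩ del = {}  (empty — regression defined)
  G \ add = {at(lab), open(d_dock_bay), open(d_office_bay)} \ {at(lab)} = {open(d_dock_bay), open(d_office_bay)}
  ∪ pre   = {open(d_dock_bay), open(d_office_bay)} ∪ {at(dock), open(d_dock_lab)}
          = {at(dock), open(d_dock_bay), open(d_dock_lab), open(d_office_bay)}

== RESULT ==
["at(dock)", "open(d_dock_bay)", "open(d_dock_lab)", "open(d_office_bay)"]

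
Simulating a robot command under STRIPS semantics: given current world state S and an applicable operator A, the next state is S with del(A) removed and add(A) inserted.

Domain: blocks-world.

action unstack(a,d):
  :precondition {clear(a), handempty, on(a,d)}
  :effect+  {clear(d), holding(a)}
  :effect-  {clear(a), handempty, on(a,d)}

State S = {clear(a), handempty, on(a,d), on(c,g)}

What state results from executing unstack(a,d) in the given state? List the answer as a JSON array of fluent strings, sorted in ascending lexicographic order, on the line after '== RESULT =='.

Progress:
  pre ⊆ S: {clear(a), handempty, on(a,d)} ⊆ S  — applicable
  S \ del = {on(c,g)}
  ∪ add   = {clear(d), holding(a), on(c,g)}

== RESULT ==
["clear(d)", "holding(a)", "on(c,g)"]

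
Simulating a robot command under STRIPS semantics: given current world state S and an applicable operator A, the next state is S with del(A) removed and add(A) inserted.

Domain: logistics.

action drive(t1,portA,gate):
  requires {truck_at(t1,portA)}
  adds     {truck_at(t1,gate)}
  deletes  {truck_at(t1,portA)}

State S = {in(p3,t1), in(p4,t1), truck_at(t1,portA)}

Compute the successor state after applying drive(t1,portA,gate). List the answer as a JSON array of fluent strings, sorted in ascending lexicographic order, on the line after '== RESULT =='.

Compute (S \ del) ∪ add:
  pre ⊆ S: {truck_at(t1,portA)} ⊆ S  — applicable
  S \ del = {in(p3,t1), in(p4,t1)}
  ∪ add   = {in(p3,t1), in(p4,t1), truck_at(t1,gate)}

== RESULT ==
["in(p3,t1)", "in(p4,t1)", "truck_at(t1,gate)"]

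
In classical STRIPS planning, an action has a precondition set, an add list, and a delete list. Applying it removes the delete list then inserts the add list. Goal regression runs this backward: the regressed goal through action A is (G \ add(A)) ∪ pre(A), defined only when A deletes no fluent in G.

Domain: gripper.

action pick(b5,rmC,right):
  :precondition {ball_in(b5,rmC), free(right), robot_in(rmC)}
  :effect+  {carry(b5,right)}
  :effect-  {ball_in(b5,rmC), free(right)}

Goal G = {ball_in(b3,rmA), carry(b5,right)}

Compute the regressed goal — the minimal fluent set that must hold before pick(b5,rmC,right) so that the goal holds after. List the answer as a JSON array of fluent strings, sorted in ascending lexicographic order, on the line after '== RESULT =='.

Regress:
  G ∩ del = {}  (empty — regression defined)
  G \ add = {ball_in(b3,rmA), carry(b5,right)} \ {carry(b5,right)} = {ball_in(b3,rmA)}
  ∪ pre   = {ball_in(b3,rmA)} ∪ {ball_in(b5,rmC), free(right), robot_in(rmC)}
          = {ball_in(b3,rmA), ball_in(b5,rmC), free(right), robot_in(rmC)}

== RESULT ==
["ball_in(b3,rmA)", "ball_in(b5,rmC)", "free(right)", "robot_in(rmC)"]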